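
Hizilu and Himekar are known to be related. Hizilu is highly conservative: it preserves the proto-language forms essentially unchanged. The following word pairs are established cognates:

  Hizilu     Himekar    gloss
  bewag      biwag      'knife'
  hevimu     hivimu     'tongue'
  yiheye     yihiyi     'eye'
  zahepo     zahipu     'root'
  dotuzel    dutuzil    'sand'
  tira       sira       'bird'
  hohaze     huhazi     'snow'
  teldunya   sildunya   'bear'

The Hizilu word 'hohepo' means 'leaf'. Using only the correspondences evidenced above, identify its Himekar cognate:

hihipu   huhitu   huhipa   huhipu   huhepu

dotuzel ~ dutuzil, hohaze ~ huhazi — Hizilu o corresponds to Himekar u after a consonant, before a consonant other than r, m, n, p, b, f, v.
zahepo ~ zahipu — Hizilu e corresponds to Himekar i after a consonant, before a labial obstruent.
zahepo ~ zahipu — Hizilu o corresponds to Himekar u word-finally.
Applying these to Hizilu 'hohepo':
  hohepo → huhepo   (o→u after a consonant, before a consonant other than r, m, n, p, b, f, v)
  huhepo → huhipo   (e→i after a consonant, before a labial obstruent)
  huhipo → huhipu   (o→u word-finally)
So the Himekar cognate is 'huhipu'.

huhipu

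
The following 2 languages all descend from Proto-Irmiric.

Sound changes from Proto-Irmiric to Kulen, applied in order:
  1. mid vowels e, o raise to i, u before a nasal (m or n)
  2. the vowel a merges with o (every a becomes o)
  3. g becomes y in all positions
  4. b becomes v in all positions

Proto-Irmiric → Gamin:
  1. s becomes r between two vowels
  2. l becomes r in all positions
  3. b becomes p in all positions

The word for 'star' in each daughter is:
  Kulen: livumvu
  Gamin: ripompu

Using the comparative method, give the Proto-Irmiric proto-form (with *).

*libombu

Position 4: Kulen has u, Gamin has o. Gamin preserves o here (none of its changes turn any other segment into o), so the proto-segment is *o.
Position 1: Kulen has l, Gamin has r. Kulen preserves l here (none of its changes turn any other segment into l), so the proto-segment is *l.
Position 3: Kulen has v, Gamin has p. Taking the neighbouring segments as reconstructed: Kulen v could go back to *b or *v; Gamin p could go back to *p or *b — the one source consistent with every daughter is *b.
This points to *libombu. Verify forward in each daughter:
Kulen: start from *libombu.
  rule 1 (pre-nasal raising): libombu → libumbu
  rule 2: no change — libumbu
  rule 3: no change — libumbu
  rule 4 (unconditioned shift): libumbu → livumvu
  ⇒ Kulen livumvu
Gamin: start from *libombu.
  rule 1: no change — libombu
  rule 2 (unconditioned shift): libombu → ribombu
  rule 3 (unconditioned shift): ribombu → ripompu
  ⇒ Gamin ripompu
No other proto-form is consistent with every reflex, so the reconstruction is *libombu.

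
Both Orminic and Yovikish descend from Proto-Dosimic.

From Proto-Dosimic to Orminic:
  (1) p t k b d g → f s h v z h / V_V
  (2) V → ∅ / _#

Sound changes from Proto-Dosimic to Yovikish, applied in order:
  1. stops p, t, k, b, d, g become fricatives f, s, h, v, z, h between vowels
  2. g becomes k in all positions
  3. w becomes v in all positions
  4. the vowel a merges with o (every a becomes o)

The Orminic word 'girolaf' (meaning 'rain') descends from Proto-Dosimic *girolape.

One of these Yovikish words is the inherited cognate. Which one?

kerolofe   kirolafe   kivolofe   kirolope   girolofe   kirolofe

kirolofe

Yovikish: *girolape > girolafe > kirolafe > kirolofe  (by intervocalic lenition, unconditioned shift, vowel merger)
Only 'kirolofe' matches the regular Yovikish development of *girolape.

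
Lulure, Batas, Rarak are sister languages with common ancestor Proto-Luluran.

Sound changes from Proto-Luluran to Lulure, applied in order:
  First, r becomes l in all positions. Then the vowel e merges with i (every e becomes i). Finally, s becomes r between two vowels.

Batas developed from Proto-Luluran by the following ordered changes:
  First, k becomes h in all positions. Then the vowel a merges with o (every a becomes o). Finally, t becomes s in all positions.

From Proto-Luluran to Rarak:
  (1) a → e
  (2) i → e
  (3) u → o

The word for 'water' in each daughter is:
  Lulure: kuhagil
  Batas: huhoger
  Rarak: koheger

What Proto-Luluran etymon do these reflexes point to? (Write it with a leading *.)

Position 4: Lulure has a, Batas has o, Rarak has e. Lulure preserves a here (none of its changes turn any other segment into a), so the proto-segment is *a.
Position 1: Lulure has k, Batas has h, Rarak has k. Lulure preserves k here (none of its changes turn any other segment into k), so the proto-segment is *k.
Position 2: Lulure has u, Batas has u, Rarak has o. Lulure preserves u here (none of its changes turn any other segment into u), so the proto-segment is *u.
Verify the candidate proto-form against each daughter:
Lulure: start from *kuhager.
  rule 1 (unconditioned shift): kuhager → kuhagel
  rule 2 (vowel merger): kuhagel → kuhagil
  rule 3: no change — kuhagil
  ⇒ Lulure kuhagil
Batas: *kuhager > huhager > huhoger  (by unconditioned shift, vowel merger)
Rarak: start from *kuhager.
  rule 1 (vowel merger): kuhager → kuheger
  rule 2: no change — kuheger
  rule 3 (vowel merger): kuheger → koheger
  ⇒ Rarak koheger
*kuhager is the unique common source.

*kuhager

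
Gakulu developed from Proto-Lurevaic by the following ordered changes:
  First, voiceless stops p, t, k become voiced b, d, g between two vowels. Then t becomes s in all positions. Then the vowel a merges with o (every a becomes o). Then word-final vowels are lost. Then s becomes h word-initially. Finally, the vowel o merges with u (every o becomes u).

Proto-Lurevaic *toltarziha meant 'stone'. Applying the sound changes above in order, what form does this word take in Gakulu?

hulsurzih

Gakulu: *toltarziha > solsarziha > solsorziho > solsorzih > holsorzih > hulsurzih  (by unconditioned shift, vowel merger, apocope, debuccalisation, vowel merger)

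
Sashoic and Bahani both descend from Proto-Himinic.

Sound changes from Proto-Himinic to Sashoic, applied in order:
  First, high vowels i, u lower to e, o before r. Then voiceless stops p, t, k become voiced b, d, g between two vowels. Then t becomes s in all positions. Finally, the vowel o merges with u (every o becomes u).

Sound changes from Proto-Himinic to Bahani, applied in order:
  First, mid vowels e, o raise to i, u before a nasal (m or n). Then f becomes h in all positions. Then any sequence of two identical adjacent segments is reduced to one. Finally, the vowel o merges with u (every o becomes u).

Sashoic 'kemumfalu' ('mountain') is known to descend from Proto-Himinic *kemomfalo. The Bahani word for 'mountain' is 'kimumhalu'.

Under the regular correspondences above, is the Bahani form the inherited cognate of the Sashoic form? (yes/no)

yes

Derive the expected Bahani reflex of *kemomfalo:
Bahani: start from *kemomfalo.
  rule 1 (pre-nasal raising): kemomfalo → kimumfalo
  rule 2 (unconditioned shift): kimumfalo → kimumhalo
  rule 3: no change — kimumhalo
  rule 4 (vowel merger): kimumhalo → kimumhalu
  ⇒ Bahani kimumhalu
Bahani 'kimumhalu' matches the regular reflex exactly, so the pair is cognate.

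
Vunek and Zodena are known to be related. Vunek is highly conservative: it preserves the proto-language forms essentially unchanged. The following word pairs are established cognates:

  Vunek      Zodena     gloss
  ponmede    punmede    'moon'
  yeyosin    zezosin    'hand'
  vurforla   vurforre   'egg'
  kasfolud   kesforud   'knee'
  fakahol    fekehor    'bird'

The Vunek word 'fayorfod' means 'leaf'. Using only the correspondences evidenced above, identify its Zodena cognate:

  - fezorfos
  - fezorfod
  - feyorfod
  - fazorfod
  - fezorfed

fezorfod

kasfolud ~ kesforud, fakahol ~ fekehor — Vunek a corresponds to Zodena e after a consonant, before a consonant other than r, m, n, p, b, f, v.
yeyosin ~ zezosin — Vunek y corresponds to Zodena z between vowels (before a back vowel).
Applying these to Vunek 'fayorfod':
  fayorfod → feyorfod   (a→e after a consonant, before a consonant other than r, m, n, p, b, f, v)
  feyorfod → fezorfod   (y→z between vowels (before a back vowel))
So the Zodena cognate is 'fezorfod'.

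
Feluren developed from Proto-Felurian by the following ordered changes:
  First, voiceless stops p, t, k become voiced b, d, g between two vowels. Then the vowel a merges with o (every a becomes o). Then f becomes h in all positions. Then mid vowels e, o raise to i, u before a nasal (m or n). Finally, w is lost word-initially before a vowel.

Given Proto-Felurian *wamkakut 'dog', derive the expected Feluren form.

Feluren: start from *wamkakut.
  rule 1 (intervocalic voicing): wamkakut → wamkagut
  rule 2 (vowel merger): wamkagut → womkogut
  rule 3: no change — womkogut
  rule 4 (pre-nasal raising): womkogut → wumkogut
  rule 5 (glide loss): wumkogut → umkogut
  ⇒ Feluren umkogut

umkogut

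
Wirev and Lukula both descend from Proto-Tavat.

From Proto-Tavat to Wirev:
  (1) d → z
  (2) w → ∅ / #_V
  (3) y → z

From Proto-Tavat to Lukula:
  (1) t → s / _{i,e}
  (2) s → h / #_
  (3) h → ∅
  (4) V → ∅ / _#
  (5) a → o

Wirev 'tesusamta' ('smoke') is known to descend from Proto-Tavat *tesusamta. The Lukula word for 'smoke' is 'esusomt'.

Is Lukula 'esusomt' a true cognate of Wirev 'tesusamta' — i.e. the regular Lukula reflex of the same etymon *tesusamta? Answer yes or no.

Derive the expected Lukula reflex of *tesusamta:
Lukula: start from *tesusamta.
  rule 1 (palatalisation): tesusamta → sesusamta
  rule 2 (debuccalisation): sesusamta → hesusamta
  rule 3 (h-loss): hesusamta → esusamta
  rule 4 (apocope): esusamta → esusamt
  rule 5 (vowel merger): esusamt → esusomt
  ⇒ Lukula esusomt
Lukula 'esusomt' matches the regular reflex exactly, so the pair is cognate.

yes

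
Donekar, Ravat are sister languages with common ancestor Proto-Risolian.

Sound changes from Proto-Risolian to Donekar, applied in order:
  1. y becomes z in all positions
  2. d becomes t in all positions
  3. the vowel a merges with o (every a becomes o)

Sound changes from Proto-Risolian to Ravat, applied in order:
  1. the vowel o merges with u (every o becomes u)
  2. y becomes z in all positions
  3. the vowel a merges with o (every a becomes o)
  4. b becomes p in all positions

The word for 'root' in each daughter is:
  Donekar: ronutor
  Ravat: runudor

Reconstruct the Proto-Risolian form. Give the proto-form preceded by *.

*ronudar

Position 5: Donekar has t, Ravat has d. Ravat preserves d here (none of its changes turn any other segment into d), so the proto-segment is *d.
Position 6: Donekar has o, Ravat has o. In Ravat, o can only continue *a, so the proto-segment is *a.
Position 2: Donekar has o, Ravat has u. Taking the neighbouring segments as reconstructed: Donekar o could go back to *a or *o; Ravat u could go back to *o or *u — the one source consistent with every daughter is *o.
This points to *ronudar. Verify forward in each daughter:
Donekar: *ronudar
  ronudar (rule 1 does not apply)
  ronudar → ronutar   [unconditioned shift]
  ronutar → ronutor   [vowel merger]
  giving Donekar ronutor.
Ravat: *ronudar
  ronudar → runudar   [vowel merger]
  runudar (rule 2 does not apply)
  runudar → runudor   [vowel merger]
  runudor (rule 4 does not apply)
  giving Ravat runudor.
Only *ronudar yields all of Donekar ronutor, Ravat runudor.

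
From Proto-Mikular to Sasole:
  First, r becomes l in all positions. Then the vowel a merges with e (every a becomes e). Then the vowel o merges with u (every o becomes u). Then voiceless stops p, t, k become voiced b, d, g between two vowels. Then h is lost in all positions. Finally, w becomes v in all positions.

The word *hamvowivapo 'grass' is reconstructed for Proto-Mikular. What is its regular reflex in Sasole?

Sasole: *hamvowivapo > hemvowivepo > hemvuwivepu > hemvuwivebu > emvuwivebu > emvuvivebu  (by vowel merger, vowel merger, intervocalic voicing, h-loss, unconditioned shift)

emvuvivebu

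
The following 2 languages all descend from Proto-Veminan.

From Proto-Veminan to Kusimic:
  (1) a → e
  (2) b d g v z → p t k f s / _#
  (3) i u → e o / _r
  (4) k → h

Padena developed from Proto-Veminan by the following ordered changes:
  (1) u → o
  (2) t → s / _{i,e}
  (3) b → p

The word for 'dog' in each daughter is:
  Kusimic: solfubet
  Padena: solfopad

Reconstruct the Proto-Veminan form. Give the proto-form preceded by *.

Position 7: Kusimic has e, Padena has a. Padena preserves a here (none of its changes turn any other segment into a), so the proto-segment is *a.
Position 6: Kusimic has b, Padena has p. Kusimic preserves b here (none of its changes turn any other segment into b), so the proto-segment is *b.
Position 5: Kusimic has u, Padena has o. Kusimic preserves u here (none of its changes turn any other segment into u), so the proto-segment is *u.
Verify the candidate proto-form against each daughter:
Kusimic: *solfubad > solfubed > solfubet  (by vowel merger, final devoicing)
Padena: *solfubad
  solfubad → solfobad   [vowel merger]
  solfobad (rule 2 does not apply)
  solfobad → solfopad   [unconditioned shift]
  giving Padena solfopad.
*solfubad is the unique common source.

*solfubad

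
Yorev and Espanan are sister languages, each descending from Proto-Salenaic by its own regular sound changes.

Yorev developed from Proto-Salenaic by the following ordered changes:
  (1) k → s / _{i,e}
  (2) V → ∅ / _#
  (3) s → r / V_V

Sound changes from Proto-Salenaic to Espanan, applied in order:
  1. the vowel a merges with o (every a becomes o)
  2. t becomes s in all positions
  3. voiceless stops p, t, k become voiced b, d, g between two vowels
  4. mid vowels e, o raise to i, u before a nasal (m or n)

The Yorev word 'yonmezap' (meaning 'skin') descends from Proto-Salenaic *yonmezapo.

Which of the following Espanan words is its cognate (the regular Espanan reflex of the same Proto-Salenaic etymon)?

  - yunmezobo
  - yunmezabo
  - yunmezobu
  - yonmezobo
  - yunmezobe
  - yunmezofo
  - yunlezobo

yunmezobo

Espanan: *yonmezapo
  yonmezapo → yonmezopo   [vowel merger]
  yonmezopo (rule 2 does not apply)
  yonmezopo → yonmezobo   [intervocalic voicing]
  yonmezobo → yunmezobo   [pre-nasal raising]
  giving Espanan yunmezobo.
Only 'yunmezobo' matches the regular Espanan development of *yonmezapo.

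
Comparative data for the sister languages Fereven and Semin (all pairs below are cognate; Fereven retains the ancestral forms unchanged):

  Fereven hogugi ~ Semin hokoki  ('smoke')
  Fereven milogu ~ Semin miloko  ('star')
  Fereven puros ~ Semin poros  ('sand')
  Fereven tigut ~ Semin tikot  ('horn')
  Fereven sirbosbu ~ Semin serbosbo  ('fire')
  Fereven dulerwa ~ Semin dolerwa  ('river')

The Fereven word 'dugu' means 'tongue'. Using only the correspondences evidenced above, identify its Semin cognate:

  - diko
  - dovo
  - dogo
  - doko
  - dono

hogugi ~ hokoki, tigut ~ tikot — Fereven u corresponds to Semin o after a consonant, before a consonant other than r, m, n, p, b, f, v.
hogugi ~ hokoki, milogu ~ miloko — Fereven g corresponds to Semin k between vowels (before a back vowel).
milogu ~ miloko, sirbosbu ~ serbosbo — Fereven u corresponds to Semin o word-finally.
Applying these to Fereven 'dugu':
  dugu → dogu   (u→o after a consonant, before a consonant other than r, m, n, p, b, f, v)
  dogu → doku   (g→k between vowels (before a back vowel))
  doku → doko   (u→o word-finally)
So the Semin cognate is 'doko'.

doko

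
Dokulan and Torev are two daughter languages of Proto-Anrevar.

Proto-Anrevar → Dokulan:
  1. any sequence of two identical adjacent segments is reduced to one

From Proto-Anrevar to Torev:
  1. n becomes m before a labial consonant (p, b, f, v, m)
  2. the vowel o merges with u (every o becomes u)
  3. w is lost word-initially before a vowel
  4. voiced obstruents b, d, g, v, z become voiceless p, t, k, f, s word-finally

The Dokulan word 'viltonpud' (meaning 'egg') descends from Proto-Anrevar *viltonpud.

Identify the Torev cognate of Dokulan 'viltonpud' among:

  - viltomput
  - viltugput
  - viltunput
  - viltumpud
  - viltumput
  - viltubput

Torev: *viltonpud
  viltonpud → viltompud   [nasal place assimilation]
  viltompud → viltumpud   [vowel merger]
  viltumpud (rule 3 does not apply)
  viltumpud → viltumput   [final devoicing]
  giving Torev viltumput.
Only 'viltumput' matches the regular Torev development of *viltonpud.

viltumput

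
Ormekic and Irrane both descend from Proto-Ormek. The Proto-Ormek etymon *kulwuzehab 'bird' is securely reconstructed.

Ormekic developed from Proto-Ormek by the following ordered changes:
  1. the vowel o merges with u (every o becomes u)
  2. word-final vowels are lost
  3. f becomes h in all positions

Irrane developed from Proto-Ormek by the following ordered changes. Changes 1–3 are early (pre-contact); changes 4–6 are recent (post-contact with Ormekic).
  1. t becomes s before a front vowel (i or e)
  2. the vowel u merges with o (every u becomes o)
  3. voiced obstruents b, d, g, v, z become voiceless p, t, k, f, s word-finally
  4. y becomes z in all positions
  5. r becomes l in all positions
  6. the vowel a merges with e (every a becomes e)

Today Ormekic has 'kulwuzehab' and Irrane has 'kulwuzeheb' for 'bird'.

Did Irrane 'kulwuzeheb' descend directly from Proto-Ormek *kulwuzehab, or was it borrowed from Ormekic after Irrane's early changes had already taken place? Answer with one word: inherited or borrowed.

If inherited, *kulwuzehab would pass through all of Irrane's changes:
Irrane: start from *kulwuzehab.
  rule 1: no change — kulwuzehab
  rule 2 (vowel merger): kulwuzehab → kolwozehab
  rule 3 (final devoicing): kolwozehab → kolwozehap
  rule 4: no change — kolwozehap
  rule 5: no change — kolwozehap
  rule 6 (vowel merger): kolwozehap → kolwozehep
  ⇒ Irrane kolwozehep
If borrowed from Ormekic 'kulwuzehab' after the early changes, it would undergo only the recent ones:
  rule 4 (unconditioned shift): no change (kulwuzehab)
  rule 5 (unconditioned shift): no change (kulwuzehab)
  rule 6 (vowel merger): kulwuzehab → kulwuzeheb
  ⇒ as a loan: kulwuzeheb
Irrane 'kulwuzeheb' matches the loan outcome 'kulwuzeheb', not the inherited 'kolwozehep' — it skipped the early Irrane changes, so it was borrowed from Ormekic.

borrowed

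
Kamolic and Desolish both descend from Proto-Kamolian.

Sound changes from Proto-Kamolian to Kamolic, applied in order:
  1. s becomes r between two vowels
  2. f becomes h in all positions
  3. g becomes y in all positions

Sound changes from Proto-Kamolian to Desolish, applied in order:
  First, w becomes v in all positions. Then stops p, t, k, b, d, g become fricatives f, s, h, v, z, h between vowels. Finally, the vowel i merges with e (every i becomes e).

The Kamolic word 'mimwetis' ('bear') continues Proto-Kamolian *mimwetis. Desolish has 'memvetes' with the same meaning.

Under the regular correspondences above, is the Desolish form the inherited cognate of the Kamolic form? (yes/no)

Derive the expected Desolish reflex of *mimwetis:
Desolish: start from *mimwetis.
  rule 1 (unconditioned shift): mimwetis → mimvetis
  rule 2 (intervocalic lenition): mimvetis → mimvesis
  rule 3 (vowel merger): mimvesis → memveses
  ⇒ Desolish memveses
The regular Desolish reflex would be 'memveses', but the attested form is 'memvetes'. The correspondence is irregular, so they are not cognates (the Desolish form has a different source).

no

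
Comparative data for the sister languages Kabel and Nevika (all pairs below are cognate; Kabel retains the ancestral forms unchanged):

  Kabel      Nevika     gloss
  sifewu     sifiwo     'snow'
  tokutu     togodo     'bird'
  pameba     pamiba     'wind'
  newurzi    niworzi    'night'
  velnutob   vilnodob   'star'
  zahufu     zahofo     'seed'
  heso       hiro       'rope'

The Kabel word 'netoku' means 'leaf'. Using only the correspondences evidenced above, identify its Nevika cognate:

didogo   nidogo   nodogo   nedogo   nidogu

sifewu ~ sifiwo, newurzi ~ niworzi — Kabel e corresponds to Nevika i after a consonant, before a consonant other than r, m, n, p, b, f, v.
velnutob ~ vilnodob — Kabel t corresponds to Nevika d between vowels (before a back vowel).
tokutu ~ togodo — Kabel k corresponds to Nevika g between vowels (before a back vowel).
sifewu ~ sifiwo, tokutu ~ togodo — Kabel u corresponds to Nevika o word-finally.
Applying these to Kabel 'netoku':
  netoku → nitoku   (e→i after a consonant, before a consonant other than r, m, n, p, b, f, v)
  nitoku → nidoku   (t→d between vowels (before a back vowel))
  nidoku → nidogu   (k→g between vowels (before a back vowel))
  nidogu → nidogo   (u→o word-finally)
So the Nevika cognate is 'nidogo'.

nidogo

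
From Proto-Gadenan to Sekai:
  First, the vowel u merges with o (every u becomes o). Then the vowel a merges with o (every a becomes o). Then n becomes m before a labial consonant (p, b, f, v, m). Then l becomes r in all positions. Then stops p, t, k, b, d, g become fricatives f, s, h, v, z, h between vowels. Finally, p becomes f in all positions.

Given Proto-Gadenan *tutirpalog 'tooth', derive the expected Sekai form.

Sekai: start from *tutirpalog.
  rule 1 (vowel merger): tutirpalog → totirpalog
  rule 2 (vowel merger): totirpalog → totirpolog
  rule 3: no change — totirpolog
  rule 4 (unconditioned shift): totirpolog → totirporog
  rule 5 (intervocalic lenition): totirporog → tosirporog
  rule 6 (unconditioned shift): tosirporog → tosirforog
  ⇒ Sekai tosirforog

tosirforog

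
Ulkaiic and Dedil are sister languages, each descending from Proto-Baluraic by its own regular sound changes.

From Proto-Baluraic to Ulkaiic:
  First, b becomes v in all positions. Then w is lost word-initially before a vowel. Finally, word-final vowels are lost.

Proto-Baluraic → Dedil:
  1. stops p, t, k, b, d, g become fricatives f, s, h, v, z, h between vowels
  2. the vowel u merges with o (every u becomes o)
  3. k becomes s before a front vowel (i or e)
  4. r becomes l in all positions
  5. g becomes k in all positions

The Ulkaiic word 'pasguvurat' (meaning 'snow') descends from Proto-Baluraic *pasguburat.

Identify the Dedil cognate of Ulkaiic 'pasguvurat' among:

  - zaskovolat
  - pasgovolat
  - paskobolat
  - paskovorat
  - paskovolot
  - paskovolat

paskovolat

Dedil: *pasguburat > pasguvurat > pasgovorat > pasgovolat > paskovolat  (by intervocalic lenition, vowel merger, unconditioned shift, unconditioned shift)
The other candidates each miss or misapply at least one Dedil change.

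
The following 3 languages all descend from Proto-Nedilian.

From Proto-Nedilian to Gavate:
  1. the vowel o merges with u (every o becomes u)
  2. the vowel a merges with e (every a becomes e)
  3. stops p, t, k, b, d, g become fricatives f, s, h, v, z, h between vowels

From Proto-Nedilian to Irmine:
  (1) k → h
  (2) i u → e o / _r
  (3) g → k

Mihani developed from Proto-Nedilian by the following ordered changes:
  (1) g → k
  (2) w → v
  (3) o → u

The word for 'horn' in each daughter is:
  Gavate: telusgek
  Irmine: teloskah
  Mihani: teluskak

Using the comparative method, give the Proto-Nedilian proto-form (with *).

*telosgak

Position 6: Gavate has g, Irmine has k, Mihani has k. Gavate preserves g here (none of its changes turn any other segment into g), so the proto-segment is *g.
Position 4: Gavate has u, Irmine has o, Mihani has u. Taking the neighbouring segments as reconstructed: Gavate u could go back to *o or *u; Irmine o can only go back to *o; Mihani u could go back to *o or *u — the one source consistent with every daughter is *o.
Continuing position by position gives *telosgak; check it forward:
Gavate: *telosgak > telusgak > telusgek  (by vowel merger, vowel merger)
Irmine: start from *telosgak.
  rule 1 (unconditioned shift): telosgak → telosgah
  rule 2: no change — telosgah
  rule 3 (unconditioned shift): telosgah → teloskah
  ⇒ Irmine teloskah
Mihani: *telosgak
  telosgak → teloskak   [unconditioned shift]
  teloskak (rule 2 does not apply)
  teloskak → teluskak   [vowel merger]
  giving Mihani teluskak.
Only *telosgak yields all of Gavate telusgek, Irmine teloskah, Mihani teluskak.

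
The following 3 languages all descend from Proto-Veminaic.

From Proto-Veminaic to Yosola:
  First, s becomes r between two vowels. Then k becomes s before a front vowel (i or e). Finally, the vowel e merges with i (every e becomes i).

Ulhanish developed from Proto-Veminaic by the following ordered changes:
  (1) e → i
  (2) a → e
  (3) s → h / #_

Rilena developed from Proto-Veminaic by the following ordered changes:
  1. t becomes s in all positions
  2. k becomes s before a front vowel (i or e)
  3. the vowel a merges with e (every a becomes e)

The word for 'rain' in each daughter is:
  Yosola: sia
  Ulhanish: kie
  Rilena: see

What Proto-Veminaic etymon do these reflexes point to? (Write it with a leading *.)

Position 3: Yosola has a, Ulhanish has e, Rilena has e. Yosola preserves a here (none of its changes turn any other segment into a), so the proto-segment is *a.
Position 2: Yosola has i, Ulhanish has i, Rilena has e. Taking the neighbouring segments as reconstructed: Yosola i could go back to *e or *i; Ulhanish i could go back to *e or *i; Rilena e can only go back to *e — the one source consistent with every daughter is *e.
Position 1: Yosola has s, Ulhanish has k, Rilena has s. Ulhanish preserves k here (none of its changes turn any other segment into k), so the proto-segment is *k.
Verify the candidate proto-form against each daughter:
Yosola: start from *kea.
  rule 1: no change — kea
  rule 2 (palatalisation): kea → sea
  rule 3 (vowel merger): sea → sia
  ⇒ Yosola sia
Ulhanish: start from *kea.
  rule 1 (vowel merger): kea → kia
  rule 2 (vowel merger): kia → kie
  rule 3: no change — kie
  ⇒ Ulhanish kie
Rilena: *kea
  kea (rule 1 does not apply)
  kea → sea   [palatalisation]
  sea → see   [vowel merger]
  giving Rilena see.
Only *kea yields all of Yosola sia, Ulhanish kie, Rilena see.

*kea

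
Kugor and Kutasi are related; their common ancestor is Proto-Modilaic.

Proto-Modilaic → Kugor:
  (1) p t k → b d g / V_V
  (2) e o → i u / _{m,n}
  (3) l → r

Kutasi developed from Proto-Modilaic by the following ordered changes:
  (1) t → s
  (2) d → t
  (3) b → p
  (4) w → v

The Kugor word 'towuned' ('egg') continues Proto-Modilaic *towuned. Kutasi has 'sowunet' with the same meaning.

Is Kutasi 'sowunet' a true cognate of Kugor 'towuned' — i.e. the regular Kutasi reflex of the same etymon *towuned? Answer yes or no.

Derive the expected Kutasi reflex of *towuned:
Kutasi: start from *towuned.
  rule 1 (unconditioned shift): towuned → sowuned
  rule 2 (unconditioned shift): sowuned → sowunet
  rule 3: no change — sowunet
  rule 4 (unconditioned shift): sowunet → sovunet
  ⇒ Kutasi sovunet
The regular Kutasi reflex would be 'sovunet', but the attested form is 'sowunet'. The correspondence is irregular, so they are not cognates (the Kutasi form has a different source).

no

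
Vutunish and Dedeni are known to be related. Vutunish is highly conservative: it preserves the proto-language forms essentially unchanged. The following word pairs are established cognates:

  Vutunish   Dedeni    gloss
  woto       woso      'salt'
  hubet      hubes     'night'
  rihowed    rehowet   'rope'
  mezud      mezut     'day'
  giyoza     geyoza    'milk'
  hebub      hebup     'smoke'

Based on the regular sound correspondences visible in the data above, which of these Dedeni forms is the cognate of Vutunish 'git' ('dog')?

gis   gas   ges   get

ges

rihowed ~ rehowet, giyoza ~ geyoza — Vutunish i corresponds to Dedeni e after a consonant, before a consonant other than r, m, n, p, b, f, v.
hubet ~ hubes — Vutunish t corresponds to Dedeni s word-finally.
Applying these to Vutunish 'git':
  git → get   (i→e after a consonant, before a consonant other than r, m, n, p, b, f, v)
  get → ges   (t→s word-finally)
So the Dedeni cognate is 'ges'.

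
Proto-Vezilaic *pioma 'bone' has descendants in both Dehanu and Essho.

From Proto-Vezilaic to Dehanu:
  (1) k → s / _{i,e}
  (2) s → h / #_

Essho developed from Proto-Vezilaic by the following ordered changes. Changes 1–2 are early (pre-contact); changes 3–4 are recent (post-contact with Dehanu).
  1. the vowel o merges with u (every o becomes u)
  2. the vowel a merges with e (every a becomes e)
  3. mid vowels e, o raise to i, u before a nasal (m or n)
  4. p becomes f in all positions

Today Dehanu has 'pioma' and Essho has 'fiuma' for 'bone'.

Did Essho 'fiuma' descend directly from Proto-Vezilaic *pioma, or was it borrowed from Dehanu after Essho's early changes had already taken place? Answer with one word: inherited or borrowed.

borrowed

If inherited, *pioma would pass through all of Essho's changes:
Essho: *pioma > piuma > piume > fiume  (by vowel merger, vowel merger, unconditioned shift)
If borrowed from Dehanu 'pioma' after the early changes, it would undergo only the recent ones:
  rule 3 (pre-nasal raising): pioma → piuma
  rule 4 (unconditioned shift): piuma → fiuma
  ⇒ as a loan: fiuma
Essho 'fiuma' matches the loan outcome 'fiuma', not the inherited 'fiume' — it skipped the early Essho changes, so it was borrowed from Dehanu.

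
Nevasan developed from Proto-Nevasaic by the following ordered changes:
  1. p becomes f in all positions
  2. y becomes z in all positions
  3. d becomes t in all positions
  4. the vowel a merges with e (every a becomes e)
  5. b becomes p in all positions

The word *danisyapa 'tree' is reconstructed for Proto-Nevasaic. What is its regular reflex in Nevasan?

teniszefe

Nevasan: start from *danisyapa.
  rule 1 (unconditioned shift): danisyapa → danisyafa
  rule 2 (unconditioned shift): danisyafa → daniszafa
  rule 3 (unconditioned shift): daniszafa → taniszafa
  rule 4 (vowel merger): taniszafa → teniszefe
  rule 5: no change — teniszefe
  ⇒ Nevasan teniszefe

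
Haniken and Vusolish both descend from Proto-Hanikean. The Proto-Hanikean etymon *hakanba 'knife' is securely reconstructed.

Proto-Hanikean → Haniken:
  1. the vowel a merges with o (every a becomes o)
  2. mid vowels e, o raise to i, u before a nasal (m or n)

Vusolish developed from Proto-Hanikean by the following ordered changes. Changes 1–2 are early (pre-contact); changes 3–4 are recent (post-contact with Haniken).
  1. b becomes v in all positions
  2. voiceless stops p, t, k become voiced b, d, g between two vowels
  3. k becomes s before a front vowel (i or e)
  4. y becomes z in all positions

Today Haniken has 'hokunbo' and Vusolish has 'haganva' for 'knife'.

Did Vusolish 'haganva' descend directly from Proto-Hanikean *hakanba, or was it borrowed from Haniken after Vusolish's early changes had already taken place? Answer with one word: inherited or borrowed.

If inherited, *hakanba would pass through all of Vusolish's changes:
Vusolish: start from *hakanba.
  rule 1 (unconditioned shift): hakanba → hakanva
  rule 2 (intervocalic voicing): hakanva → haganva
  rule 3: no change — haganva
  rule 4: no change — haganva
  ⇒ Vusolish haganva
If borrowed from Haniken 'hokunbo' after the early changes, it would undergo only the recent ones:
  rule 3 (palatalisation): no change (hokunbo)
  rule 4 (unconditioned shift): no change (hokunbo)
  ⇒ as a loan: hokunbo
Vusolish 'haganva' matches the inherited outcome exactly, so it is an inherited cognate, not a loan.

inherited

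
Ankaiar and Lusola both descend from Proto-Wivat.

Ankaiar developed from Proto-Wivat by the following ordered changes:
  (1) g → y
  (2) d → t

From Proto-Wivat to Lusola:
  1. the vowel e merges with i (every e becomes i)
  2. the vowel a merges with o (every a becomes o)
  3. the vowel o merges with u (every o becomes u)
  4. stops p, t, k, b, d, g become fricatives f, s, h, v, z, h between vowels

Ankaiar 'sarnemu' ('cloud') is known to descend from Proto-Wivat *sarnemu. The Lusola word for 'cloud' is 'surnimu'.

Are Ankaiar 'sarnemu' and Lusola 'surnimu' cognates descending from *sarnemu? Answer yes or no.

Derive the expected Lusola reflex of *sarnemu:
Lusola: start from *sarnemu.
  rule 1 (vowel merger): sarnemu → sarnimu
  rule 2 (vowel merger): sarnimu → sornimu
  rule 3 (vowel merger): sornimu → surnimu
  rule 4: no change — surnimu
  ⇒ Lusola surnimu
Lusola 'surnimu' matches the regular reflex exactly, so the pair is cognate.

yes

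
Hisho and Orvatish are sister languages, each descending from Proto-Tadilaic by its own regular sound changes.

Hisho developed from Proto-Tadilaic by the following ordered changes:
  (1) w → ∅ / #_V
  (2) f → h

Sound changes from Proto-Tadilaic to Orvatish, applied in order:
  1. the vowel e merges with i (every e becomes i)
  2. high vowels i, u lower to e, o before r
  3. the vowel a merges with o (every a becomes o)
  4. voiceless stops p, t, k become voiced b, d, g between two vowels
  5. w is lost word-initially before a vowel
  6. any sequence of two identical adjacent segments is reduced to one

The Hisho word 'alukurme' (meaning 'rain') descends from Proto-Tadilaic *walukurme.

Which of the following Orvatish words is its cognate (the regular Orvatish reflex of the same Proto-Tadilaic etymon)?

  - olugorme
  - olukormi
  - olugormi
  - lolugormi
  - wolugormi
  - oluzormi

olugormi

Orvatish: start from *walukurme.
  rule 1 (vowel merger): walukurme → walukurmi
  rule 2 (pre-rhotic lowering): walukurmi → walukormi
  rule 3 (vowel merger): walukormi → wolukormi
  rule 4 (intervocalic voicing): wolukormi → wolugormi
  rule 5 (glide loss): wolugormi → olugormi
  rule 6: no change — olugormi
  ⇒ Orvatish olugormi
The other candidates each miss or misapply at least one Orvatish change.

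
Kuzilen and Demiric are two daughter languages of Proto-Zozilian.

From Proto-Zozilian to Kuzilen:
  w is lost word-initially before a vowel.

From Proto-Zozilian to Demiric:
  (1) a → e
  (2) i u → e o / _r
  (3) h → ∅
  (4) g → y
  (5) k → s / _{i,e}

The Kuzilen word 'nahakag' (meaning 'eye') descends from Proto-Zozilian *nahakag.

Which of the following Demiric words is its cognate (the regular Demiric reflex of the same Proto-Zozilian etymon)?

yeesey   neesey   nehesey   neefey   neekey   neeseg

neesey

Demiric: *nahakag
  nahakag → nehekeg   [vowel merger]
  nehekeg (rule 2 does not apply)
  nehekeg → neekeg   [h-loss]
  neekeg → neekey   [unconditioned shift]
  neekey → neesey   [palatalisation]
  giving Demiric neesey.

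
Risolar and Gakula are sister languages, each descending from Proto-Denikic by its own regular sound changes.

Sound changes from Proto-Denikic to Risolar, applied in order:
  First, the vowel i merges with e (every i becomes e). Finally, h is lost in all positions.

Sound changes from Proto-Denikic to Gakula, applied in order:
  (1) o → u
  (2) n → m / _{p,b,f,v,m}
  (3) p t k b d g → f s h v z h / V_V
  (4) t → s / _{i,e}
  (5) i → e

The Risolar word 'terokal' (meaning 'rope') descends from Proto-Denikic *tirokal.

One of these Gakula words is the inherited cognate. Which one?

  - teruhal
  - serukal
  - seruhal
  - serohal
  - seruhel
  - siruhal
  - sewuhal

Gakula: *tirokal
  tirokal → tirukal   [vowel merger]
  tirukal (rule 2 does not apply)
  tirukal → tiruhal   [intervocalic lenition]
  tiruhal → siruhal   [palatalisation]
  siruhal → seruhal   [vowel merger]
  giving Gakula seruhal.
Among the options, 'seruhal' alone shows every Gakula change applied in order.

seruhal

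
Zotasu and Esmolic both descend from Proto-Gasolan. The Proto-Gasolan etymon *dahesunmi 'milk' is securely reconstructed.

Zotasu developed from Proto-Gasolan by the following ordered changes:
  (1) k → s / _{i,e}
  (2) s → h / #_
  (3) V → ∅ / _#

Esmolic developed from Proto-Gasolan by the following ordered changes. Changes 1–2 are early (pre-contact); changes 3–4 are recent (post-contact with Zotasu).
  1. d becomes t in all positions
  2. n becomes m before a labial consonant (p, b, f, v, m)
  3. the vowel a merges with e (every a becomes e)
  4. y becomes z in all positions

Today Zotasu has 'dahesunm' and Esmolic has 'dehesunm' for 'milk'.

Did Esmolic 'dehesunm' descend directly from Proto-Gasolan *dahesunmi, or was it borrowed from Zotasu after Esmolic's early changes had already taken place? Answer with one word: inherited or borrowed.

borrowed

If inherited, *dahesunmi would pass through all of Esmolic's changes:
Esmolic: *dahesunmi > tahesunmi > tahesummi > tehesummi  (by unconditioned shift, nasal place assimilation, vowel merger)
If borrowed from Zotasu 'dahesunm' after the early changes, it would undergo only the recent ones:
  rule 3 (vowel merger): dahesunm → dehesunm
  rule 4 (unconditioned shift): no change (dehesunm)
  ⇒ as a loan: dehesunm
Esmolic 'dehesunm' matches the loan outcome 'dehesunm', not the inherited 'tehesummi' — it skipped the early Esmolic changes, so it was borrowed from Zotasu.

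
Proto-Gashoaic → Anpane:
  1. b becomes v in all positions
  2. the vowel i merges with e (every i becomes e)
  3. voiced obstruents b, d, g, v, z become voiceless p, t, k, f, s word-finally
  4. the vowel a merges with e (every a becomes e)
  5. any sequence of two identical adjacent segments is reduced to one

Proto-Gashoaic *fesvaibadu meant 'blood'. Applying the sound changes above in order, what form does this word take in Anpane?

Anpane: *fesvaibadu
  fesvaibadu → fesvaivadu   [unconditioned shift]
  fesvaivadu → fesvaevadu   [vowel merger]
  fesvaevadu (rule 3 does not apply)
  fesvaevadu → fesveevedu   [vowel merger]
  fesveevedu → fesvevedu   [degemination]
  giving Anpane fesvevedu.

fesvevedu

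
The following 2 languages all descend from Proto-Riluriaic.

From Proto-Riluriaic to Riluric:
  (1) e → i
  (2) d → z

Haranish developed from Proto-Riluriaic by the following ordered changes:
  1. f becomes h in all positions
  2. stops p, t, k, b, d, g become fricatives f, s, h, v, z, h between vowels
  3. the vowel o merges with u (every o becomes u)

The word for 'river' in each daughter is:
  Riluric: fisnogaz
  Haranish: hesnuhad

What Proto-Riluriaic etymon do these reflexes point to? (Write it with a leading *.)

*fesnogad

Position 8: Riluric has z, Haranish has d. Haranish preserves d here (none of its changes turn any other segment into d), so the proto-segment is *d.
Position 1: Riluric has f, Haranish has h. Riluric preserves f here (none of its changes turn any other segment into f), so the proto-segment is *f.
Position 2: Riluric has i, Haranish has e. Haranish preserves e here (none of its changes turn any other segment into e), so the proto-segment is *e.
Verify the candidate proto-form against each daughter:
Riluric: *fesnogad > fisnogad > fisnogaz  (by vowel merger, unconditioned shift)
Haranish: start from *fesnogad.
  rule 1 (unconditioned shift): fesnogad → hesnogad
  rule 2 (intervocalic lenition): hesnogad → hesnohad
  rule 3 (vowel merger): hesnohad → hesnuhad
  ⇒ Haranish hesnuhad
Only *fesnogad yields all of Riluric fisnogaz, Haranish hesnuhad.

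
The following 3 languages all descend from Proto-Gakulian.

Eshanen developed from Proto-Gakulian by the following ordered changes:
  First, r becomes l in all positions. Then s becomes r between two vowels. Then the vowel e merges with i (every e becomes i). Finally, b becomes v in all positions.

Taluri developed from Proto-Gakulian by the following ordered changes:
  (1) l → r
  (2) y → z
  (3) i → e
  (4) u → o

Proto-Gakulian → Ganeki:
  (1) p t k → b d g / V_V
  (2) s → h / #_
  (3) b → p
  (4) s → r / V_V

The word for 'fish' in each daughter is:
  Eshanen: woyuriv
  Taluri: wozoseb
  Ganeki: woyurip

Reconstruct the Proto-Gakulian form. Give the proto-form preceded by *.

Position 3: Eshanen has y, Taluri has z, Ganeki has y. Eshanen preserves y here (none of its changes turn any other segment into y), so the proto-segment is *y.
Position 7: Eshanen has v, Taluri has b, Ganeki has p. Taluri preserves b here (none of its changes turn any other segment into b), so the proto-segment is *b.
This points to *woyusib. Verify forward in each daughter:
Eshanen: *woyusib
  woyusib (rule 1 does not apply)
  woyusib → woyurib   [rhotacism]
  woyurib (rule 3 does not apply)
  woyurib → woyuriv   [unconditioned shift]
  giving Eshanen woyuriv.
Taluri: *woyusib
  woyusib (rule 1 does not apply)
  woyusib → wozusib   [unconditioned shift]
  wozusib → wozuseb   [vowel merger]
  wozuseb → wozoseb   [vowel merger]
  giving Taluri wozoseb.
Ganeki: *woyusib
  woyusib (rule 1 does not apply)
  woyusib (rule 2 does not apply)
  woyusib → woyusip   [unconditioned shift]
  woyusip → woyurip   [rhotacism]
  giving Ganeki woyurip.
*woyusib is the unique common source.

*woyusib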